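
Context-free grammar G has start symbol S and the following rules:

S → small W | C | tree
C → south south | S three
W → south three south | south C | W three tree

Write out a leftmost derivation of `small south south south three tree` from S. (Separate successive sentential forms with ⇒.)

S ⇒ small W   [S → small W]
small W ⇒ small W three tree   [W → W three tree]
small W three tree ⇒ small south C three tree   [W → south C]
small south C three tree ⇒ small south south south three tree   [C → south south]

S ⇒ small W ⇒ small W three tree ⇒ small south C three tree ⇒ small south south south three tree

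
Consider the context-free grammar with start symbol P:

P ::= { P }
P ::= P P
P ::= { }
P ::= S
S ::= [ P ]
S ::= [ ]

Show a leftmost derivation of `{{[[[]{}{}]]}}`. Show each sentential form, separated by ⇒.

P ⇒ {P} ⇒ {{P}} ⇒ {{S}} ⇒ {{[P]}} ⇒ {{[S]}} ⇒ {{[[P]]}} ⇒ {{[[PP]]}} ⇒ {{[[PPP]]}} ⇒ {{[[SPP]]}} ⇒ {{[[[]PP]]}} ⇒ {{[[[]{}P]]}} ⇒ {{[[[]{}{}]]}}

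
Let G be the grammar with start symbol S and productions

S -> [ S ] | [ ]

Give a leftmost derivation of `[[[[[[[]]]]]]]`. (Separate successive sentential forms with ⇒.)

S ⇒ [S]   [S -> [ S ]]
[S] ⇒ [[S]]   [S -> [ S ]]
[[S]] ⇒ [[[S]]]   [S -> [ S ]]
[[[S]]] ⇒ [[[[S]]]]   [S -> [ S ]]
[[[[S]]]] ⇒ [[[[[S]]]]]   [S -> [ S ]]
[[[[[S]]]]] ⇒ [[[[[[S]]]]]]   [S -> [ S ]]
[[[[[[S]]]]]] ⇒ [[[[[[[]]]]]]]   [S -> [ ]]

S ⇒ [S] ⇒ [[S]] ⇒ [[[S]]] ⇒ [[[[S]]]] ⇒ [[[[[S]]]]] ⇒ [[[[[[S]]]]]] ⇒ [[[[[[[]]]]]]]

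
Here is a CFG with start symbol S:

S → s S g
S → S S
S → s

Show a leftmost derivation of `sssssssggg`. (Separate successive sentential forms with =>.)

S => sSg => sSSg => ssSg => ssSSg => ssSSSg => sssSSg => ssssSg => sssssSgg => ssssssSggg => sssssssggg

S => sSg   [S → s S g]
sSg => sSSg   [S → S S]
sSSg => ssSg   [S → s]
ssSg => ssSSg   [S → S S]
ssSSg => ssSSSg   [S → S S]
ssSSSg => sssSSg   [S → s]
sssSSg => ssssSg   [S → s]
ssssSg => sssssSgg   [S → s S g]
sssssSgg => ssssssSggg   [S → s S g]
ssssssSggg => sssssssggg   [S → s]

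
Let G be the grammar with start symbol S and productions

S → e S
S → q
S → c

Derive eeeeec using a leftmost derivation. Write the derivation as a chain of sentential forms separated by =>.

S => eS => eeS => eeeS => eeeeS => eeeeeS => eeeeec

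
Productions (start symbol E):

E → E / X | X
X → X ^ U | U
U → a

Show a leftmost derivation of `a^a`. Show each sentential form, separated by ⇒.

E ⇒ X ⇒ X^U ⇒ U^U ⇒ a^U ⇒ a^a

E ⇒ X   [E → X]
X ⇒ X^U   [X → X ^ U]
X^U ⇒ U^U   [X → U]
U^U ⇒ a^U   [U → a]
a^U ⇒ a^a   [U → a]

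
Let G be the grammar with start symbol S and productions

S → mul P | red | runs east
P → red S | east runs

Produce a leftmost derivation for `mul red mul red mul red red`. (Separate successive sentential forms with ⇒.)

S ⇒ mul P ⇒ mul red S ⇒ mul red mul P ⇒ mul red mul red S ⇒ mul red mul red mul P ⇒ mul red mul red mul red S ⇒ mul red mul red mul red red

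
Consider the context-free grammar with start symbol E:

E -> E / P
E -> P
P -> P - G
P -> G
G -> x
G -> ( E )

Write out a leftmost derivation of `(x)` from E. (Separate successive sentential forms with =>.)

E => P => G => (E) => (P) => (G) => (x)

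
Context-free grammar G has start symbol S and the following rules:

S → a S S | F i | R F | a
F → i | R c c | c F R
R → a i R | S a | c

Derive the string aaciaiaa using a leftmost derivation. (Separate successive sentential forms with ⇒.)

S ⇒ aSS   [S → a S S]
aSS ⇒ aaSSS   [S → a S S]
aaSSS ⇒ aaRFSS   [S → R F]
aaRFSS ⇒ aaSaFSS   [R → S a]
aaSaFSS ⇒ aaRFaFSS   [S → R F]
aaRFaFSS ⇒ aacFaFSS   [R → c]
aacFaFSS ⇒ aaciaFSS   [F → i]
aaciaFSS ⇒ aaciaiSS   [F → i]
aaciaiSS ⇒ aaciaiaS   [S → a]
aaciaiaS ⇒ aaciaiaa   [S → a]

S ⇒ aSS ⇒ aaSSS ⇒ aaRFSS ⇒ aaSaFSS ⇒ aaRFaFSS ⇒ aacFaFSS ⇒ aaciaFSS ⇒ aaciaiSS ⇒ aaciaiaS ⇒ aaciaiaa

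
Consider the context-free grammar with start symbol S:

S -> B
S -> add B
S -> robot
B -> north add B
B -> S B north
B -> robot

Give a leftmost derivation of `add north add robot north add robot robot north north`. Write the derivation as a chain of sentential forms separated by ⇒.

S ⇒ add B ⇒ add north add B ⇒ add north add S B north ⇒ add north add B B north ⇒ add north add robot B north ⇒ add north add robot north add B north ⇒ add north add robot north add S B north north ⇒ add north add robot north add robot B north north ⇒ add north add robot north add robot robot north north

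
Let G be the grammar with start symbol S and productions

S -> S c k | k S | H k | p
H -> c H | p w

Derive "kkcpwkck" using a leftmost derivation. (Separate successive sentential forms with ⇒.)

S ⇒ Sck ⇒ kSck ⇒ kkSck ⇒ kkHkck ⇒ kkcHkck ⇒ kkcpwkck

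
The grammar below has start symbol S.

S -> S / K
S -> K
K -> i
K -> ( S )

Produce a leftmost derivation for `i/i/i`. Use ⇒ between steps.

S ⇒ S/K ⇒ S/K/K ⇒ K/K/K ⇒ i/K/K ⇒ i/i/K ⇒ i/i/i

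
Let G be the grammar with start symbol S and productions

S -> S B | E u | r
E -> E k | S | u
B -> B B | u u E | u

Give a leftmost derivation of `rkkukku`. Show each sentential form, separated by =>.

S => Eu   [S -> E u]
Eu => Eku   [E -> E k]
Eku => Ekku   [E -> E k]
Ekku => Skku   [E -> S]
Skku => Eukku   [S -> E u]
Eukku => Ekukku   [E -> E k]
Ekukku => Ekkukku   [E -> E k]
Ekkukku => Skkukku   [E -> S]
Skkukku => rkkukku   [S -> r]

S => Eu => Eku => Ekku => Skku => Eukku => Ekukku => Ekkukku => Skkukku => rkkukku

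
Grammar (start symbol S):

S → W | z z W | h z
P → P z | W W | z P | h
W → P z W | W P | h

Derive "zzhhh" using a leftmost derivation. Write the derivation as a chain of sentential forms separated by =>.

S => zzW   [S → z z W]
zzW => zzWP   [W → W P]
zzWP => zzWPP   [W → W P]
zzWPP => zzhPP   [W → h]
zzhPP => zzhhP   [P → h]
zzhhP => zzhhh   [P → h]

S => zzW => zzWP => zzWPP => zzhPP => zzhhP => zzhhh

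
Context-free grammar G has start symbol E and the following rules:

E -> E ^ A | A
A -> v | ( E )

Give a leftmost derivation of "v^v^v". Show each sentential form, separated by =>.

E => E^A   [E -> E ^ A]
E^A => E^A^A   [E -> E ^ A]
E^A^A => A^A^A   [E -> A]
A^A^A => v^A^A   [A -> v]
v^A^A => v^v^A   [A -> v]
v^v^A => v^v^v   [A -> v]

E=>E^A=>E^A^A=>A^A^A=>v^A^A=>v^v^A=>v^v^v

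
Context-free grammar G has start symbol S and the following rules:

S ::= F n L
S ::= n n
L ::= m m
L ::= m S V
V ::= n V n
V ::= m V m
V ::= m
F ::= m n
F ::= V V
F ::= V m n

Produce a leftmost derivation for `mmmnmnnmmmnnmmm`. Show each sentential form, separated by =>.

S => FnL => VVnL => mVmVnL => mmmVnL => mmmnVnnL => mmmnmnnL => mmmnmnnmSV => mmmnmnnmFnLV => mmmnmnnmVmnnLV => mmmnmnnmmmnnLV => mmmnmnnmmmnnmmV => mmmnmnnmmmnnmmm

S => FnL   [S ::= F n L]
FnL => VVnL   [F ::= V V]
VVnL => mVmVnL   [V ::= m V m]
mVmVnL => mmmVnL   [V ::= m]
mmmVnL => mmmnVnnL   [V ::= n V n]
mmmnVnnL => mmmnmnnL   [V ::= m]
mmmnmnnL => mmmnmnnmSV   [L ::= m S V]
mmmnmnnmSV => mmmnmnnmFnLV   [S ::= F n L]
mmmnmnnmFnLV => mmmnmnnmVmnnLV   [F ::= V m n]
mmmnmnnmVmnnLV => mmmnmnnmmmnnLV   [V ::= m]
mmmnmnnmmmnnLV => mmmnmnnmmmnnmmV   [L ::= m m]
mmmnmnnmmmnnmmV => mmmnmnnmmmnnmmm   [V ::= m]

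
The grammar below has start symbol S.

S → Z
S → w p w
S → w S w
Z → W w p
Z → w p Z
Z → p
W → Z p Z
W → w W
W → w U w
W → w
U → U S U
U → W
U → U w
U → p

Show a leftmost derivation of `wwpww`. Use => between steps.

S => wSw   [S → w S w]
wSw => wwSww   [S → w S w]
wwSww => wwZww   [S → Z]
wwZww => wwpww   [Z → p]

S => wSw => wwSww => wwZww => wwpww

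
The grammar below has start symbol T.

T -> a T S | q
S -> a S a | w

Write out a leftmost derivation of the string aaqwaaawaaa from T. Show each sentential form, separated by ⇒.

T ⇒ aTS   [T -> a T S]
aTS ⇒ aaTSS   [T -> a T S]
aaTSS ⇒ aaqSS   [T -> q]
aaqSS ⇒ aaqwS   [S -> w]
aaqwS ⇒ aaqwaSa   [S -> a S a]
aaqwaSa ⇒ aaqwaaSaa   [S -> a S a]
aaqwaaSaa ⇒ aaqwaaaSaaa   [S -> a S a]
aaqwaaaSaaa ⇒ aaqwaaawaaa   [S -> w]

T ⇒ aTS ⇒ aaTSS ⇒ aaqSS ⇒ aaqwS ⇒ aaqwaSa ⇒ aaqwaaSaa ⇒ aaqwaaaSaaa ⇒ aaqwaaawaaa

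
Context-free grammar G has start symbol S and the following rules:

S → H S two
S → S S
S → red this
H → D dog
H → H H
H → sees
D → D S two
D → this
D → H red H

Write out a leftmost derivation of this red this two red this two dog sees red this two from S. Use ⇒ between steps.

S ⇒ H S two ⇒ H H S two ⇒ D dog H S two ⇒ D S two dog H S two ⇒ D S two S two dog H S two ⇒ this S two S two dog H S two ⇒ this red this two S two dog H S two ⇒ this red this two red this two dog H S two ⇒ this red this two red this two dog sees S two ⇒ this red this two red this two dog sees red this two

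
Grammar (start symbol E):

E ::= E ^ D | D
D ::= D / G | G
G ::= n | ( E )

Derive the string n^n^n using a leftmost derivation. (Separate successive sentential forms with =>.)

E => E^D => E^D^D => D^D^D => G^D^D => n^D^D => n^G^D => n^n^D => n^n^G => n^n^n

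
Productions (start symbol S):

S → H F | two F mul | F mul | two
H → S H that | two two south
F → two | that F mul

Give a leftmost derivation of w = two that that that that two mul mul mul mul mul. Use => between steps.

S => two F mul => two that F mul mul => two that that F mul mul mul => two that that that F mul mul mul mul => two that that that that F mul mul mul mul mul => two that that that that two mul mul mul mul mul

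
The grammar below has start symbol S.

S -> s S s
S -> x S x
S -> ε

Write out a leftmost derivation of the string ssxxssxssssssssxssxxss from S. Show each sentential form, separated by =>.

S => sSs => ssSss => ssxSxss => ssxxSxxss => ssxxsSsxxss => ssxxssSssxxss => ssxxssxSxssxxss => ssxxssxsSsxssxxss => ssxxssxssSssxssxxss => ssxxssxsssSsssxssxxss => ssxxssxssssSssssxssxxss => ssxxssxssssssssxssxxss

S => sSs   [S -> s S s]
sSs => ssSss   [S -> s S s]
ssSss => ssxSxss   [S -> x S x]
ssxSxss => ssxxSxxss   [S -> x S x]
ssxxSxxss => ssxxsSsxxss   [S -> s S s]
ssxxsSsxxss => ssxxssSssxxss   [S -> s S s]
ssxxssSssxxss => ssxxssxSxssxxss   [S -> x S x]
ssxxssxSxssxxss => ssxxssxsSsxssxxss   [S -> s S s]
ssxxssxsSsxssxxss => ssxxssxssSssxssxxss   [S -> s S s]
ssxxssxssSssxssxxss => ssxxssxsssSsssxssxxss   [S -> s S s]
ssxxssxsssSsssxssxxss => ssxxssxssssSssssxssxxss   [S -> s S s]
ssxxssxssssSssssxssxxss => ssxxssxssssssssxssxxss   [S -> ε]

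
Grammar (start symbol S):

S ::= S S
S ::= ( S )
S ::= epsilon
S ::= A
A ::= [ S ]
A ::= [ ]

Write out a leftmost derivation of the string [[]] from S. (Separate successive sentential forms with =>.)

S => A   [S ::= A]
A => [S]   [A ::= [ S ]]
[S] => [SS]   [S ::= S S]
[SS] => [SSS]   [S ::= S S]
[SSS] => [ASS]   [S ::= A]
[ASS] => [[]SS]   [A ::= [ ]]
[[]SS] => [[]S]   [S ::= epsilon]
[[]S] => [[]]   [S ::= epsilon]

S => A => [S] => [SS] => [SSS] => [ASS] => [[]SS] => [[]S] => [[]]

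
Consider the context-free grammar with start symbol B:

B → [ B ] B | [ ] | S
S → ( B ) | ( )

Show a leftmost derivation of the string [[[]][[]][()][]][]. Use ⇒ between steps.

B ⇒ [B]B ⇒ [[B]B]B ⇒ [[[]]B]B ⇒ [[[]][B]B]B ⇒ [[[]][[]]B]B ⇒ [[[]][[]][B]B]B ⇒ [[[]][[]][S]B]B ⇒ [[[]][[]][()]B]B ⇒ [[[]][[]][()][]]B ⇒ [[[]][[]][()][]][]

B ⇒ [B]B   [B → [ B ] B]
[B]B ⇒ [[B]B]B   [B → [ B ] B]
[[B]B]B ⇒ [[[]]B]B   [B → [ ]]
[[[]]B]B ⇒ [[[]][B]B]B   [B → [ B ] B]
[[[]][B]B]B ⇒ [[[]][[]]B]B   [B → [ ]]
[[[]][[]]B]B ⇒ [[[]][[]][B]B]B   [B → [ B ] B]
[[[]][[]][B]B]B ⇒ [[[]][[]][S]B]B   [B → S]
[[[]][[]][S]B]B ⇒ [[[]][[]][()]B]B   [S → ( )]
[[[]][[]][()]B]B ⇒ [[[]][[]][()][]]B   [B → [ ]]
[[[]][[]][()][]]B ⇒ [[[]][[]][()][]][]   [B → [ ]]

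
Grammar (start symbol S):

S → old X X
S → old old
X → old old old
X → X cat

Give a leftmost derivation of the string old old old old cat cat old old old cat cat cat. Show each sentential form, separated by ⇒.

S ⇒ old X X ⇒ old X cat X ⇒ old X cat cat X ⇒ old old old old cat cat X ⇒ old old old old cat cat X cat ⇒ old old old old cat cat X cat cat ⇒ old old old old cat cat X cat cat cat ⇒ old old old old cat cat old old old cat cat cat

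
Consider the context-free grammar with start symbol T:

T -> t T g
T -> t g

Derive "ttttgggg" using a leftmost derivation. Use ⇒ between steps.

T ⇒ tTg   [T -> t T g]
tTg ⇒ ttTgg   [T -> t T g]
ttTgg ⇒ tttTggg   [T -> t T g]
tttTggg ⇒ ttttgggg   [T -> t g]

T⇒tTg⇒ttTgg⇒tttTggg⇒ttttgggg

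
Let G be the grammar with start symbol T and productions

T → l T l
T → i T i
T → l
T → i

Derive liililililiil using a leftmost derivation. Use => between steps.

T=>lTl=>liTil=>liiTiil=>liilTliil=>liiliTiliil=>liililTliliil=>liililililiil

T => lTl   [T → l T l]
lTl => liTil   [T → i T i]
liTil => liiTiil   [T → i T i]
liiTiil => liilTliil   [T → l T l]
liilTliil => liiliTiliil   [T → i T i]
liiliTiliil => liililTliliil   [T → l T l]
liililTliliil => liililililiil   [T → i]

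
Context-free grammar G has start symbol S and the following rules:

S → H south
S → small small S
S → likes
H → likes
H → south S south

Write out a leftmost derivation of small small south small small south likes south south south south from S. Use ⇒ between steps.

S ⇒ small small S ⇒ small small H south ⇒ small small south S south south ⇒ small small south small small S south south ⇒ small small south small small H south south south ⇒ small small south small small south S south south south south ⇒ small small south small small south likes south south south south

S ⇒ small small S   [S → small small S]
small small S ⇒ small small H south   [S → H south]
small small H south ⇒ small small south S south south   [H → south S south]
small small south S south south ⇒ small small south small small S south south   [S → small small S]
small small south small small S south south ⇒ small small south small small H south south south   [S → H south]
small small south small small H south south south ⇒ small small south small small south S south south south south   [H → south S south]
small small south small small south S south south south south ⇒ small small south small small south likes south south south south   [S → likes]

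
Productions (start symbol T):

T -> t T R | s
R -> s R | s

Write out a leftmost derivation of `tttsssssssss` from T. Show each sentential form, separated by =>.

T => tTR => ttTRR => tttTRRR => tttsRRR => tttssRRR => tttsssRRR => tttssssRRR => tttsssssRRR => tttssssssRR => tttsssssssRR => tttssssssssR => tttsssssssss

T => tTR   [T -> t T R]
tTR => ttTRR   [T -> t T R]
ttTRR => tttTRRR   [T -> t T R]
tttTRRR => tttsRRR   [T -> s]
tttsRRR => tttssRRR   [R -> s R]
tttssRRR => tttsssRRR   [R -> s R]
tttsssRRR => tttssssRRR   [R -> s R]
tttssssRRR => tttsssssRRR   [R -> s R]
tttsssssRRR => tttssssssRR   [R -> s]
tttssssssRR => tttsssssssRR   [R -> s R]
tttsssssssRR => tttssssssssR   [R -> s]
tttssssssssR => tttsssssssss   [R -> s]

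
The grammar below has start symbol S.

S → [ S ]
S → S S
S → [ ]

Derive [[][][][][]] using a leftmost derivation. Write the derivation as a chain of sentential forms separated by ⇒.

S ⇒ [S]   [S → [ S ]]
[S] ⇒ [SS]   [S → S S]
[SS] ⇒ [SSS]   [S → S S]
[SSS] ⇒ [SSSS]   [S → S S]
[SSSS] ⇒ [[]SSS]   [S → [ ]]
[[]SSS] ⇒ [[]SSSS]   [S → S S]
[[]SSSS] ⇒ [[][]SSS]   [S → [ ]]
[[][]SSS] ⇒ [[][][]SS]   [S → [ ]]
[[][][]SS] ⇒ [[][][][]S]   [S → [ ]]
[[][][][]S] ⇒ [[][][][][]]   [S → [ ]]

S ⇒ [S] ⇒ [SS] ⇒ [SSS] ⇒ [SSSS] ⇒ [[]SSS] ⇒ [[]SSSS] ⇒ [[][]SSS] ⇒ [[][][]SS] ⇒ [[][][][]S] ⇒ [[][][][][]]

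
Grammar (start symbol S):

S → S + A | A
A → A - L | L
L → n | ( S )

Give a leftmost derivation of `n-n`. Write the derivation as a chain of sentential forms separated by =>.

S => A => A-L => L-L => n-L => n-n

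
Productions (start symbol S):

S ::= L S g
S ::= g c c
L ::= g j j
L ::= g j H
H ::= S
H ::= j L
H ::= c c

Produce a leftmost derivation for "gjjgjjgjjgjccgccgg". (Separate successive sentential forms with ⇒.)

S ⇒ LSg ⇒ gjjSg ⇒ gjjLSgg ⇒ gjjgjHSgg ⇒ gjjgjjLSgg ⇒ gjjgjjgjHSgg ⇒ gjjgjjgjjLSgg ⇒ gjjgjjgjjgjHSgg ⇒ gjjgjjgjjgjccSgg ⇒ gjjgjjgjjgjccgccgg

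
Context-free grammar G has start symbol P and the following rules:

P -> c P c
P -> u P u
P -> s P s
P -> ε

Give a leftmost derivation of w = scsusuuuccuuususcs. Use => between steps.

P=>sPs=>scPcs=>scsPscs=>scsuPuscs=>scsusPsuscs=>scsusuPususcs=>scsusuuPuususcs=>scsusuuuPuuususcs=>scsusuuucPcuuususcs=>scsusuuuccuuususcs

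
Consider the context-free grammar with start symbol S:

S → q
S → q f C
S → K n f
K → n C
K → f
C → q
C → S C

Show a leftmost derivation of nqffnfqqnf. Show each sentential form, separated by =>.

S => Knf => nCnf => nSCnf => nqfCCnf => nqfSCCnf => nqfKnfCCnf => nqffnfCCnf => nqffnfqCnf => nqffnfqqnf

S => Knf   [S → K n f]
Knf => nCnf   [K → n C]
nCnf => nSCnf   [C → S C]
nSCnf => nqfCCnf   [S → q f C]
nqfCCnf => nqfSCCnf   [C → S C]
nqfSCCnf => nqfKnfCCnf   [S → K n f]
nqfKnfCCnf => nqffnfCCnf   [K → f]
nqffnfCCnf => nqffnfqCnf   [C → q]
nqffnfqCnf => nqffnfqqnf   [C → q]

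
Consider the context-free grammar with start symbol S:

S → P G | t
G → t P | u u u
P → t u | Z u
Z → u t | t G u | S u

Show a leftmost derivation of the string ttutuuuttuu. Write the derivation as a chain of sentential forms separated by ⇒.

S ⇒ PG ⇒ ZuG ⇒ tGuuG ⇒ ttPuuG ⇒ ttZuuuG ⇒ ttutuuuG ⇒ ttutuuutP ⇒ ttutuuutZu ⇒ ttutuuutSuu ⇒ ttutuuuttuu

S ⇒ PG   [S → P G]
PG ⇒ ZuG   [P → Z u]
ZuG ⇒ tGuuG   [Z → t G u]
tGuuG ⇒ ttPuuG   [G → t P]
ttPuuG ⇒ ttZuuuG   [P → Z u]
ttZuuuG ⇒ ttutuuuG   [Z → u t]
ttutuuuG ⇒ ttutuuutP   [G → t P]
ttutuuutP ⇒ ttutuuutZu   [P → Z u]
ttutuuutZu ⇒ ttutuuutSuu   [Z → S u]
ttutuuutSuu ⇒ ttutuuuttuu   [S → t]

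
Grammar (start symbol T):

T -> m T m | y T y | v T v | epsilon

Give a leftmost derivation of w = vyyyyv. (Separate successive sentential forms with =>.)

T => vTv => vyTyv => vyyTyyv => vyyyyv

T => vTv   [T -> v T v]
vTv => vyTyv   [T -> y T y]
vyTyv => vyyTyyv   [T -> y T y]
vyyTyyv => vyyyyv   [T -> epsilon]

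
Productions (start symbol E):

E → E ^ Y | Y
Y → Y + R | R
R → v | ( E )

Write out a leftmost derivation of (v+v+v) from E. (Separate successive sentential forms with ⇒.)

E ⇒ Y ⇒ R ⇒ (E) ⇒ (Y) ⇒ (Y+R) ⇒ (Y+R+R) ⇒ (R+R+R) ⇒ (v+R+R) ⇒ (v+v+R) ⇒ (v+v+v)

E ⇒ Y   [E → Y]
Y ⇒ R   [Y → R]
R ⇒ (E)   [R → ( E )]
(E) ⇒ (Y)   [E → Y]
(Y) ⇒ (Y+R)   [Y → Y + R]
(Y+R) ⇒ (Y+R+R)   [Y → Y + R]
(Y+R+R) ⇒ (R+R+R)   [Y → R]
(R+R+R) ⇒ (v+R+R)   [R → v]
(v+R+R) ⇒ (v+v+R)   [R → v]
(v+v+R) ⇒ (v+v+v)   [R → v]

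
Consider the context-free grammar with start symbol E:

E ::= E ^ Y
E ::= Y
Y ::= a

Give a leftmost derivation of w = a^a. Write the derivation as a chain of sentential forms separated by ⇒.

E⇒E^Y⇒Y^Y⇒a^Y⇒a^a

E ⇒ E^Y   [E ::= E ^ Y]
E^Y ⇒ Y^Y   [E ::= Y]
Y^Y ⇒ a^Y   [Y ::= a]
a^Y ⇒ a^a   [Y ::= a]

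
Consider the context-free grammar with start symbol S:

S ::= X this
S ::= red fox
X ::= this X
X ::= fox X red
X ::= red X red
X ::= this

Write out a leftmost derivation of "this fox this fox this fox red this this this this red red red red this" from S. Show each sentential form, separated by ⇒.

S ⇒ X this   [S ::= X this]
X this ⇒ this X this   [X ::= this X]
this X this ⇒ this fox X red this   [X ::= fox X red]
this fox X red this ⇒ this fox this X red this   [X ::= this X]
this fox this X red this ⇒ this fox this fox X red red this   [X ::= fox X red]
this fox this fox X red red this ⇒ this fox this fox this X red red this   [X ::= this X]
this fox this fox this X red red this ⇒ this fox this fox this fox X red red red this   [X ::= fox X red]
this fox this fox this fox X red red red this ⇒ this fox this fox this fox red X red red red red this   [X ::= red X red]
this fox this fox this fox red X red red red red this ⇒ this fox this fox this fox red this X red red red red this   [X ::= this X]
this fox this fox this fox red this X red red red red this ⇒ this fox this fox this fox red this this X red red red red this   [X ::= this X]
this fox this fox this fox red this this X red red red red this ⇒ this fox this fox this fox red this this this X red red red red this   [X ::= this X]
this fox this fox this fox red this this this X red red red red this ⇒ this fox this fox this fox red this this this this red red red red this   [X ::= this]

S ⇒ X this ⇒ this X this ⇒ this fox X red this ⇒ this fox this X red this ⇒ this fox this fox X red red this ⇒ this fox this fox this X red red this ⇒ this fox this fox this fox X red red red this ⇒ this fox this fox this fox red X red red red red this ⇒ this fox this fox this fox red this X red red red red this ⇒ this fox this fox this fox red this this X red red red red this ⇒ this fox this fox this fox red this this this X red red red red this ⇒ this fox this fox this fox red this this this this red red red red this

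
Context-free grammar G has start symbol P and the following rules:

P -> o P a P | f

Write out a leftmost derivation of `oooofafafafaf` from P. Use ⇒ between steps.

P⇒oPaP⇒ooPaPaP⇒oooPaPaPaP⇒ooooPaPaPaPaP⇒oooofaPaPaPaP⇒oooofafaPaPaP⇒oooofafafaPaP⇒oooofafafafaP⇒oooofafafafaf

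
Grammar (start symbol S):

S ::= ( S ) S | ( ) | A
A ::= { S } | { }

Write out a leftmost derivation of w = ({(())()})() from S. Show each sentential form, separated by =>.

S=>(S)S=>(A)S=>({S})S=>({(S)S})S=>({(())S})S=>({(())()})S=>({(())()})()

S => (S)S   [S ::= ( S ) S]
(S)S => (A)S   [S ::= A]
(A)S => ({S})S   [A ::= { S }]
({S})S => ({(S)S})S   [S ::= ( S ) S]
({(S)S})S => ({(())S})S   [S ::= ( )]
({(())S})S => ({(())()})S   [S ::= ( )]
({(())()})S => ({(())()})()   [S ::= ( )]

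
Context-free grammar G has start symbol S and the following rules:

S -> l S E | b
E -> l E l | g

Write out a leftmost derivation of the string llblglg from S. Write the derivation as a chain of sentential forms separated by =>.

S=>lSE=>llSEE=>llbEE=>llblElE=>llblglE=>llblglg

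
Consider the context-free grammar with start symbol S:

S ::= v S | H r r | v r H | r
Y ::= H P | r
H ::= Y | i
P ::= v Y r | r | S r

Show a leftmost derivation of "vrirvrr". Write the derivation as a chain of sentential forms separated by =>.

S => vrH => vrY => vrHP => vrYP => vrHPP => vriPP => vrirP => vrirvYr => vrirvrr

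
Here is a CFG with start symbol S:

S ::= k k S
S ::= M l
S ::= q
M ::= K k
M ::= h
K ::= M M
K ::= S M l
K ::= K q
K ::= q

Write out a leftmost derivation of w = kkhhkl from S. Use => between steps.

S => kkS => kkMl => kkKkl => kkMMkl => kkhMkl => kkhhkl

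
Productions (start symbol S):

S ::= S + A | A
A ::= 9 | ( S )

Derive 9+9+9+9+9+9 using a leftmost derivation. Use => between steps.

S => S+A   [S ::= S + A]
S+A => S+A+A   [S ::= S + A]
S+A+A => S+A+A+A   [S ::= S + A]
S+A+A+A => S+A+A+A+A   [S ::= S + A]
S+A+A+A+A => S+A+A+A+A+A   [S ::= S + A]
S+A+A+A+A+A => A+A+A+A+A+A   [S ::= A]
A+A+A+A+A+A => 9+A+A+A+A+A   [A ::= 9]
9+A+A+A+A+A => 9+9+A+A+A+A   [A ::= 9]
9+9+A+A+A+A => 9+9+9+A+A+A   [A ::= 9]
9+9+9+A+A+A => 9+9+9+9+A+A   [A ::= 9]
9+9+9+9+A+A => 9+9+9+9+9+A   [A ::= 9]
9+9+9+9+9+A => 9+9+9+9+9+9   [A ::= 9]

S=>S+A=>S+A+A=>S+A+A+A=>S+A+A+A+A=>S+A+A+A+A+A=>A+A+A+A+A+A=>9+A+A+A+A+A=>9+9+A+A+A+A=>9+9+9+A+A+A=>9+9+9+9+A+A=>9+9+9+9+9+A=>9+9+9+9+9+9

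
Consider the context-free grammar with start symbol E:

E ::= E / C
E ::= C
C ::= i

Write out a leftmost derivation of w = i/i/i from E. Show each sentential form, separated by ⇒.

E⇒E/C⇒E/C/C⇒C/C/C⇒i/C/C⇒i/i/C⇒i/i/i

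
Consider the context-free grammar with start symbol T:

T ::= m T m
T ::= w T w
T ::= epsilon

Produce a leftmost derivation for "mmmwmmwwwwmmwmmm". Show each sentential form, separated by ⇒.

T ⇒ mTm   [T ::= m T m]
mTm ⇒ mmTmm   [T ::= m T m]
mmTmm ⇒ mmmTmmm   [T ::= m T m]
mmmTmmm ⇒ mmmwTwmmm   [T ::= w T w]
mmmwTwmmm ⇒ mmmwmTmwmmm   [T ::= m T m]
mmmwmTmwmmm ⇒ mmmwmmTmmwmmm   [T ::= m T m]
mmmwmmTmmwmmm ⇒ mmmwmmwTwmmwmmm   [T ::= w T w]
mmmwmmwTwmmwmmm ⇒ mmmwmmwwTwwmmwmmm   [T ::= w T w]
mmmwmmwwTwwmmwmmm ⇒ mmmwmmwwwwmmwmmm   [T ::= epsilon]

T⇒mTm⇒mmTmm⇒mmmTmmm⇒mmmwTwmmm⇒mmmwmTmwmmm⇒mmmwmmTmmwmmm⇒mmmwmmwTwmmwmmm⇒mmmwmmwwTwwmmwmmm⇒mmmwmmwwwwmmwmmm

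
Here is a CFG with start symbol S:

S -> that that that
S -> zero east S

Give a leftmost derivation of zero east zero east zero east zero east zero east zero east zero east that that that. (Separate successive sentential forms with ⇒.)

S ⇒ zero east S   [S -> zero east S]
zero east S ⇒ zero east zero east S   [S -> zero east S]
zero east zero east S ⇒ zero east zero east zero east S   [S -> zero east S]
zero east zero east zero east S ⇒ zero east zero east zero east zero east S   [S -> zero east S]
zero east zero east zero east zero east S ⇒ zero east zero east zero east zero east zero east S   [S -> zero east S]
zero east zero east zero east zero east zero east S ⇒ zero east zero east zero east zero east zero east zero east S   [S -> zero east S]
zero east zero east zero east zero east zero east zero east S ⇒ zero east zero east zero east zero east zero east zero east zero east S   [S -> zero east S]
zero east zero east zero east zero east zero east zero east zero east S ⇒ zero east zero east zero east zero east zero east zero east zero east that that that   [S -> that that that]

S ⇒ zero east S ⇒ zero east zero east S ⇒ zero east zero east zero east S ⇒ zero east zero east zero east zero east S ⇒ zero east zero east zero east zero east zero east S ⇒ zero east zero east zero east zero east zero east zero east S ⇒ zero east zero east zero east zero east zero east zero east zero east S ⇒ zero east zero east zero east zero east zero east zero east zero east that that that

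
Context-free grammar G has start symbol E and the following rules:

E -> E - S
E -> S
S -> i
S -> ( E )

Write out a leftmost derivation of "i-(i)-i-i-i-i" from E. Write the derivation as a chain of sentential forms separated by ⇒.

E⇒E-S⇒E-S-S⇒E-S-S-S⇒E-S-S-S-S⇒E-S-S-S-S-S⇒S-S-S-S-S-S⇒i-S-S-S-S-S⇒i-(E)-S-S-S-S⇒i-(S)-S-S-S-S⇒i-(i)-S-S-S-S⇒i-(i)-i-S-S-S⇒i-(i)-i-i-S-S⇒i-(i)-i-i-i-S⇒i-(i)-i-i-i-i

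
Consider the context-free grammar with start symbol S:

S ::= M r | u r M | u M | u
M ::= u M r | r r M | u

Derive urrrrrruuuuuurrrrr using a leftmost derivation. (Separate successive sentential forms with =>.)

S=>uM=>urrM=>urrrrM=>urrrrrrM=>urrrrrruMr=>urrrrrruuMrr=>urrrrrruuuMrrr=>urrrrrruuuuMrrrr=>urrrrrruuuuuMrrrrr=>urrrrrruuuuuurrrrr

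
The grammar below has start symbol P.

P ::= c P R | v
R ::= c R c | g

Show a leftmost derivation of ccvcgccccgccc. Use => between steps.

P => cPR => ccPRR => ccvRR => ccvcRcR => ccvcgcR => ccvcgccRc => ccvcgcccRcc => ccvcgccccRccc => ccvcgccccgccc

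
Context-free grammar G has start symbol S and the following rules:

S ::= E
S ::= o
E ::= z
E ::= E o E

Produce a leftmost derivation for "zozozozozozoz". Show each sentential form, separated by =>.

S=>E=>EoE=>EoEoE=>EoEoEoE=>EoEoEoEoE=>EoEoEoEoEoE=>EoEoEoEoEoEoE=>zoEoEoEoEoEoE=>zozoEoEoEoEoE=>zozozoEoEoEoE=>zozozozoEoEoE=>zozozozozoEoE=>zozozozozozoE=>zozozozozozoz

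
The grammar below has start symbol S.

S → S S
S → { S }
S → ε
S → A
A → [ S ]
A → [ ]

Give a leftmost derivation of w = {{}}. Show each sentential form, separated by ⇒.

S ⇒ {S} ⇒ {{S}} ⇒ {{}}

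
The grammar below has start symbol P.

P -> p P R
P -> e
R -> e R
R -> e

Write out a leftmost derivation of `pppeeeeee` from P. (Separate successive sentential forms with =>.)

P => pPR => ppPRR => pppPRRR => pppeRRR => pppeeRRR => pppeeeRRR => pppeeeeRR => pppeeeeeR => pppeeeeee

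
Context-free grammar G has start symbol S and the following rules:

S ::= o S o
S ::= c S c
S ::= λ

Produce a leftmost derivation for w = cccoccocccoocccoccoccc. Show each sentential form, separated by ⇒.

S ⇒ cSc ⇒ ccScc ⇒ cccSccc ⇒ cccoSoccc ⇒ cccocScoccc ⇒ cccoccSccoccc ⇒ cccoccoSoccoccc ⇒ cccoccocScoccoccc ⇒ cccoccoccSccoccoccc ⇒ cccoccocccScccoccoccc ⇒ cccoccocccoSocccoccoccc ⇒ cccoccocccoocccoccoccc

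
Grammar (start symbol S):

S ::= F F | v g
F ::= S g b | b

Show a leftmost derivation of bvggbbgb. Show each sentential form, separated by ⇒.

S ⇒ FF ⇒ bF ⇒ bSgb ⇒ bFFgb ⇒ bSgbFgb ⇒ bvggbFgb ⇒ bvggbbgb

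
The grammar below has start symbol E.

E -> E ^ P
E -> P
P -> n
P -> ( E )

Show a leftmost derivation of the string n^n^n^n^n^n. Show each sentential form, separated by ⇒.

E ⇒ E^P ⇒ E^P^P ⇒ E^P^P^P ⇒ E^P^P^P^P ⇒ E^P^P^P^P^P ⇒ P^P^P^P^P^P ⇒ n^P^P^P^P^P ⇒ n^n^P^P^P^P ⇒ n^n^n^P^P^P ⇒ n^n^n^n^P^P ⇒ n^n^n^n^n^P ⇒ n^n^n^n^n^n

E ⇒ E^P   [E -> E ^ P]
E^P ⇒ E^P^P   [E -> E ^ P]
E^P^P ⇒ E^P^P^P   [E -> E ^ P]
E^P^P^P ⇒ E^P^P^P^P   [E -> E ^ P]
E^P^P^P^P ⇒ E^P^P^P^P^P   [E -> E ^ P]
E^P^P^P^P^P ⇒ P^P^P^P^P^P   [E -> P]
P^P^P^P^P^P ⇒ n^P^P^P^P^P   [P -> n]
n^P^P^P^P^P ⇒ n^n^P^P^P^P   [P -> n]
n^n^P^P^P^P ⇒ n^n^n^P^P^P   [P -> n]
n^n^n^P^P^P ⇒ n^n^n^n^P^P   [P -> n]
n^n^n^n^P^P ⇒ n^n^n^n^n^P   [P -> n]
n^n^n^n^n^P ⇒ n^n^n^n^n^n   [P -> n]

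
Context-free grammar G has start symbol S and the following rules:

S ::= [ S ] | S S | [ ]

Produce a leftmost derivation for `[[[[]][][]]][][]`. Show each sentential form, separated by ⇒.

S⇒SS⇒SSS⇒[S]SS⇒[[S]]SS⇒[[SS]]SS⇒[[SSS]]SS⇒[[[S]SS]]SS⇒[[[[]]SS]]SS⇒[[[[]][]S]]SS⇒[[[[]][][]]]SS⇒[[[[]][][]]][]S⇒[[[[]][][]]][][]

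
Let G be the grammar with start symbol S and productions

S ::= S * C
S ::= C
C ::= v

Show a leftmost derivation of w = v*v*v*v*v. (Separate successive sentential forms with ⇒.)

S⇒S*C⇒S*C*C⇒S*C*C*C⇒S*C*C*C*C⇒C*C*C*C*C⇒v*C*C*C*C⇒v*v*C*C*C⇒v*v*v*C*C⇒v*v*v*v*C⇒v*v*v*v*v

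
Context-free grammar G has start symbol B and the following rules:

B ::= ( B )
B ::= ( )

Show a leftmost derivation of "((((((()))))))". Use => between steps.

B => (B) => ((B)) => (((B))) => ((((B)))) => (((((B))))) => ((((((B)))))) => ((((((()))))))

B => (B)   [B ::= ( B )]
(B) => ((B))   [B ::= ( B )]
((B)) => (((B)))   [B ::= ( B )]
(((B))) => ((((B))))   [B ::= ( B )]
((((B)))) => (((((B)))))   [B ::= ( B )]
(((((B))))) => ((((((B))))))   [B ::= ( B )]
((((((B)))))) => ((((((()))))))   [B ::= ( )]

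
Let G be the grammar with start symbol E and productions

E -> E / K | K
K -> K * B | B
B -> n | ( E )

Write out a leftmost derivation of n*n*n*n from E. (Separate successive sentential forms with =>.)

E => K => K*B => K*B*B => K*B*B*B => B*B*B*B => n*B*B*B => n*n*B*B => n*n*n*B => n*n*n*n

E => K   [E -> K]
K => K*B   [K -> K * B]
K*B => K*B*B   [K -> K * B]
K*B*B => K*B*B*B   [K -> K * B]
K*B*B*B => B*B*B*B   [K -> B]
B*B*B*B => n*B*B*B   [B -> n]
n*B*B*B => n*n*B*B   [B -> n]
n*n*B*B => n*n*n*B   [B -> n]
n*n*n*B => n*n*n*n   [B -> n]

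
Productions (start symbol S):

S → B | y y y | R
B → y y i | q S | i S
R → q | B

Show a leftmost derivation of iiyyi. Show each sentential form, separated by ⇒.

S ⇒ B   [S → B]
B ⇒ iS   [B → i S]
iS ⇒ iB   [S → B]
iB ⇒ iiS   [B → i S]
iiS ⇒ iiB   [S → B]
iiB ⇒ iiyyi   [B → y y i]

S⇒B⇒iS⇒iB⇒iiS⇒iiB⇒iiyyi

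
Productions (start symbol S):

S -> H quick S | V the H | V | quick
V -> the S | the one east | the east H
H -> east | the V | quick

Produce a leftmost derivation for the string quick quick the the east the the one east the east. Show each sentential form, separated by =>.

S => H quick S => quick quick S => quick quick V the H => quick quick the S the H => quick quick the V the H => quick quick the the east H the H => quick quick the the east the V the H => quick quick the the east the the one east the H => quick quick the the east the the one east the east

S => H quick S   [S -> H quick S]
H quick S => quick quick S   [H -> quick]
quick quick S => quick quick V the H   [S -> V the H]
quick quick V the H => quick quick the S the H   [V -> the S]
quick quick the S the H => quick quick the V the H   [S -> V]
quick quick the V the H => quick quick the the east H the H   [V -> the east H]
quick quick the the east H the H => quick quick the the east the V the H   [H -> the V]
quick quick the the east the V the H => quick quick the the east the the one east the H   [V -> the one east]
quick quick the the east the the one east the H => quick quick the the east the the one east the east   [H -> east]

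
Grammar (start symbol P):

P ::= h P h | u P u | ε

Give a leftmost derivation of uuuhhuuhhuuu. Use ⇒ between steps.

P ⇒ uPu ⇒ uuPuu ⇒ uuuPuuu ⇒ uuuhPhuuu ⇒ uuuhhPhhuuu ⇒ uuuhhuPuhhuuu ⇒ uuuhhuuhhuuu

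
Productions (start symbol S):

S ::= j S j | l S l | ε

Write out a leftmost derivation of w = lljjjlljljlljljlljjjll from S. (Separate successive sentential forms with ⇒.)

S ⇒ lSl   [S ::= l S l]
lSl ⇒ llSll   [S ::= l S l]
llSll ⇒ lljSjll   [S ::= j S j]
lljSjll ⇒ lljjSjjll   [S ::= j S j]
lljjSjjll ⇒ lljjjSjjjll   [S ::= j S j]
lljjjSjjjll ⇒ lljjjlSljjjll   [S ::= l S l]
lljjjlSljjjll ⇒ lljjjllSlljjjll   [S ::= l S l]
lljjjllSlljjjll ⇒ lljjjlljSjlljjjll   [S ::= j S j]
lljjjlljSjlljjjll ⇒ lljjjlljlSljlljjjll   [S ::= l S l]
lljjjlljlSljlljjjll ⇒ lljjjlljljSjljlljjjll   [S ::= j S j]
lljjjlljljSjljlljjjll ⇒ lljjjlljljlSljljlljjjll   [S ::= l S l]
lljjjlljljlSljljlljjjll ⇒ lljjjlljljlljljlljjjll   [S ::= ε]

S⇒lSl⇒llSll⇒lljSjll⇒lljjSjjll⇒lljjjSjjjll⇒lljjjlSljjjll⇒lljjjllSlljjjll⇒lljjjlljSjlljjjll⇒lljjjlljlSljlljjjll⇒lljjjlljljSjljlljjjll⇒lljjjlljljlSljljlljjjll⇒lljjjlljljlljljlljjjll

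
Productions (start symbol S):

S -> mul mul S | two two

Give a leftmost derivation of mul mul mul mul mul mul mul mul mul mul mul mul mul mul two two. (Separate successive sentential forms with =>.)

S => mul mul S   [S -> mul mul S]
mul mul S => mul mul mul mul S   [S -> mul mul S]
mul mul mul mul S => mul mul mul mul mul mul S   [S -> mul mul S]
mul mul mul mul mul mul S => mul mul mul mul mul mul mul mul S   [S -> mul mul S]
mul mul mul mul mul mul mul mul S => mul mul mul mul mul mul mul mul mul mul S   [S -> mul mul S]
mul mul mul mul mul mul mul mul mul mul S => mul mul mul mul mul mul mul mul mul mul mul mul S   [S -> mul mul S]
mul mul mul mul mul mul mul mul mul mul mul mul S => mul mul mul mul mul mul mul mul mul mul mul mul mul mul S   [S -> mul mul S]
mul mul mul mul mul mul mul mul mul mul mul mul mul mul S => mul mul mul mul mul mul mul mul mul mul mul mul mul mul two two   [S -> two two]

S => mul mul S => mul mul mul mul S => mul mul mul mul mul mul S => mul mul mul mul mul mul mul mul S => mul mul mul mul mul mul mul mul mul mul S => mul mul mul mul mul mul mul mul mul mul mul mul S => mul mul mul mul mul mul mul mul mul mul mul mul mul mul S => mul mul mul mul mul mul mul mul mul mul mul mul mul mul two two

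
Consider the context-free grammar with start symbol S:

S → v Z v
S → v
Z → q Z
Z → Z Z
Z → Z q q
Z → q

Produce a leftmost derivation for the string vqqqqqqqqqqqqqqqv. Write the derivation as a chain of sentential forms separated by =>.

S => vZv => vZZv => vZqqZv => vZZqqZv => vZqqZqqZv => vZqqqqZqqZv => vqqqqqZqqZv => vqqqqqZZqqZv => vqqqqqqZqqZv => vqqqqqqZqqqqZv => vqqqqqqqZqqqqZv => vqqqqqqqqqqqqZv => vqqqqqqqqqqqqZqqv => vqqqqqqqqqqqqqqqv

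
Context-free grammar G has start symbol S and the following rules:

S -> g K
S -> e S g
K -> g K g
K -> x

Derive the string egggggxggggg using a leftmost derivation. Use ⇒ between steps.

S ⇒ eSg ⇒ egKg ⇒ eggKgg ⇒ egggKggg ⇒ eggggKgggg ⇒ egggggKggggg ⇒ egggggxggggg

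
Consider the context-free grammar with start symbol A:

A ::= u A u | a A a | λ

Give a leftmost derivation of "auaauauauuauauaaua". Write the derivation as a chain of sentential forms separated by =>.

A=>aAa=>auAua=>auaAaua=>auaaAaaua=>auaauAuaaua=>auaauaAauaaua=>auaauauAuauaaua=>auaauauaAauauaaua=>auaauauauAuauauaaua=>auaauauauuauauaaua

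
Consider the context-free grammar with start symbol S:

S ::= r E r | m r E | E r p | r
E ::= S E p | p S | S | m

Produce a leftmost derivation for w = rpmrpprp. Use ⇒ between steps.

S ⇒ Erp ⇒ SEprp ⇒ rEprp ⇒ rpSprp ⇒ rpErpprp ⇒ rpmrpprp

S ⇒ Erp   [S ::= E r p]
Erp ⇒ SEprp   [E ::= S E p]
SEprp ⇒ rEprp   [S ::= r]
rEprp ⇒ rpSprp   [E ::= p S]
rpSprp ⇒ rpErpprp   [S ::= E r p]
rpErpprp ⇒ rpmrpprp   [E ::= m]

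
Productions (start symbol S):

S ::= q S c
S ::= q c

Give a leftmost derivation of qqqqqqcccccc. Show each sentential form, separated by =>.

S => qSc => qqScc => qqqSccc => qqqqScccc => qqqqqSccccc => qqqqqqcccccc

S => qSc   [S ::= q S c]
qSc => qqScc   [S ::= q S c]
qqScc => qqqSccc   [S ::= q S c]
qqqSccc => qqqqScccc   [S ::= q S c]
qqqqScccc => qqqqqSccccc   [S ::= q S c]
qqqqqSccccc => qqqqqqcccccc   [S ::= q c]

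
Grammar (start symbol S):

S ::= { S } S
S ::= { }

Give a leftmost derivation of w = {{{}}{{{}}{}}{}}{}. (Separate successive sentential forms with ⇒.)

S ⇒ {S}S ⇒ {{S}S}S ⇒ {{{}}S}S ⇒ {{{}}{S}S}S ⇒ {{{}}{{S}S}S}S ⇒ {{{}}{{{}}S}S}S ⇒ {{{}}{{{}}{}}S}S ⇒ {{{}}{{{}}{}}{}}S ⇒ {{{}}{{{}}{}}{}}{}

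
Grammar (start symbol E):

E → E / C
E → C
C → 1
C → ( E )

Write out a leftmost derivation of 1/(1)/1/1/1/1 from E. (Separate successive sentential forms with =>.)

E => E/C => E/C/C => E/C/C/C => E/C/C/C/C => E/C/C/C/C/C => C/C/C/C/C/C => 1/C/C/C/C/C => 1/(E)/C/C/C/C => 1/(C)/C/C/C/C => 1/(1)/C/C/C/C => 1/(1)/1/C/C/C => 1/(1)/1/1/C/C => 1/(1)/1/1/1/C => 1/(1)/1/1/1/1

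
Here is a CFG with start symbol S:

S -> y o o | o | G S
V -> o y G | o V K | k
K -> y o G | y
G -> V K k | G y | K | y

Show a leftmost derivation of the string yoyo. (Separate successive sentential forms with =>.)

S => GS   [S -> G S]
GS => KS   [G -> K]
KS => yoGS   [K -> y o G]
yoGS => yoyS   [G -> y]
yoyS => yoyo   [S -> o]

S => GS => KS => yoGS => yoyS => yoyo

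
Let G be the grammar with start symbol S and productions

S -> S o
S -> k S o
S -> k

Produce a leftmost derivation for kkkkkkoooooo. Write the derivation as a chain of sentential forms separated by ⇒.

S ⇒ kSo ⇒ kkSoo ⇒ kkSooo ⇒ kkkSoooo ⇒ kkkkSooooo ⇒ kkkkkSoooooo ⇒ kkkkkkoooooo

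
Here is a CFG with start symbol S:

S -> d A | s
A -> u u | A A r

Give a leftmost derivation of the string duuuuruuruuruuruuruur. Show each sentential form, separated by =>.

S => dA => dAAr => dAArAr => dAArArAr => dAArArArAr => dAArArArArAr => dAArArArArArAr => duuArArArArArAr => duuuurArArArArAr => duuuuruurArArArAr => duuuuruuruurArArAr => duuuuruuruuruurArAr => duuuuruuruuruuruurAr => duuuuruuruuruuruuruur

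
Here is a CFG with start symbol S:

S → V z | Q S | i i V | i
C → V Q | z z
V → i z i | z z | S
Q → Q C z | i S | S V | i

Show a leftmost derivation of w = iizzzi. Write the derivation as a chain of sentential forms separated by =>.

S=>QS=>SVS=>VzVS=>SzVS=>QSzVS=>iSzVS=>iizVS=>iizzzS=>iizzzi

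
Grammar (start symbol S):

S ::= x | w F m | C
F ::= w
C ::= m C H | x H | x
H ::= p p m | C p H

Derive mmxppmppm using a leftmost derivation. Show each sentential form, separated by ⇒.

S ⇒ C ⇒ mCH ⇒ mmCHH ⇒ mmxHH ⇒ mmxppmH ⇒ mmxppmppm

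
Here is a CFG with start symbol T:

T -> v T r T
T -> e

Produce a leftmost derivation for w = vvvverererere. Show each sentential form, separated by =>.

T => vTrT   [T -> v T r T]
vTrT => vvTrTrT   [T -> v T r T]
vvTrTrT => vvvTrTrTrT   [T -> v T r T]
vvvTrTrTrT => vvvvTrTrTrTrT   [T -> v T r T]
vvvvTrTrTrTrT => vvvverTrTrTrT   [T -> e]
vvvverTrTrTrT => vvvvererTrTrT   [T -> e]
vvvvererTrTrT => vvvverererTrT   [T -> e]
vvvverererTrT => vvvvererererT   [T -> e]
vvvvererererT => vvvverererere   [T -> e]

T => vTrT => vvTrTrT => vvvTrTrTrT => vvvvTrTrTrTrT => vvvverTrTrTrT => vvvvererTrTrT => vvvverererTrT => vvvvererererT => vvvverererere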